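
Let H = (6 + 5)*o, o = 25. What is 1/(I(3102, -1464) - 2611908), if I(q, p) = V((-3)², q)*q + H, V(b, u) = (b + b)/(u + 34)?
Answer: -784/2047506313 ≈ -3.8291e-7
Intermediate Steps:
V(b, u) = 2*b/(34 + u) (V(b, u) = (2*b)/(34 + u) = 2*b/(34 + u))
H = 275 (H = (6 + 5)*25 = 11*25 = 275)
I(q, p) = 275 + 18*q/(34 + q) (I(q, p) = (2*(-3)²/(34 + q))*q + 275 = (2*9/(34 + q))*q + 275 = (18/(34 + q))*q + 275 = 18*q/(34 + q) + 275 = 275 + 18*q/(34 + q))
1/(I(3102, -1464) - 2611908) = 1/((9350 + 293*3102)/(34 + 3102) - 2611908) = 1/((9350 + 908886)/3136 - 2611908) = 1/((1/3136)*918236 - 2611908) = 1/(229559/784 - 2611908) = 1/(-2047506313/784) = -784/2047506313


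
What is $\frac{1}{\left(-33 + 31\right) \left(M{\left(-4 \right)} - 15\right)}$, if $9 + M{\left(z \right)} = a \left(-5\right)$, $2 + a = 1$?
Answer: $\frac{1}{38} \approx 0.026316$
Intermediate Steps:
$a = -1$ ($a = -2 + 1 = -1$)
$M{\left(z \right)} = -4$ ($M{\left(z \right)} = -9 - -5 = -9 + 5 = -4$)
$\frac{1}{\left(-33 + 31\right) \left(M{\left(-4 \right)} - 15\right)} = \frac{1}{\left(-33 + 31\right) \left(-4 - 15\right)} = \frac{1}{\left(-2\right) \left(-19\right)} = \frac{1}{38}$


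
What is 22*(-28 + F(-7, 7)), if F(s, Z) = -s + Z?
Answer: -308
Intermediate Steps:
F(s, Z) = Z - s
22*(-28 + F(-7, 7)) = 22*(-28 + (7 - 1*(-7))) = 22*(-28 + (7 + 7)) = 22*(-28 + 14) = 22*(-14) = -308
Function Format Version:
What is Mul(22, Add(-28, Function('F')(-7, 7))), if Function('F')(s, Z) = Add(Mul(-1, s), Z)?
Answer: -308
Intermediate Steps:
Function('F')(s, Z) = Add(Z, Mul(-1, s))
Mul(22, Add(-28, Function('F')(-7, 7))) = Mul(22, Add(-28, Add(7, Mul(-1, -7)))) = Mul(22, Add(-28, Add(7, 7))) = Mul(22, Add(-28, 14)) = Mul(22, -14) = -308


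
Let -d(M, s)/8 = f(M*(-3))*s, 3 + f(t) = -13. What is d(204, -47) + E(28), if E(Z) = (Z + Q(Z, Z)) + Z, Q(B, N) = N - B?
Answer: -5960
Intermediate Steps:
f(t) = -16 (f(t) = -3 - 13 = -16)
E(Z) = 2*Z (E(Z) = (Z + (Z - Z)) + Z = (Z + 0) + Z = Z + Z = 2*Z)
d(M, s) = 128*s (d(M, s) = -(-128)*s = 128*s)
d(204, -47) + E(28) = 128*(-47) + 2*28 = -6016 + 56 = -5960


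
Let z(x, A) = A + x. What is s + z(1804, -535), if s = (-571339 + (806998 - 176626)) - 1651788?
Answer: -1591486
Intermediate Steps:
s = -1592755 (s = (-571339 + 630372) - 1651788 = 59033 - 1651788 = -1592755)
s + z(1804, -535) = -1592755 + (-535 + 1804) = -1592755 + 1269 = -1591486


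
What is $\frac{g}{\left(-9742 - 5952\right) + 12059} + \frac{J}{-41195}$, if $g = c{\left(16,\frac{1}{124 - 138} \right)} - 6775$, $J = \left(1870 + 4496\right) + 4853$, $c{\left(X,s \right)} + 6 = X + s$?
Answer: $\frac{95162421}{59897530} \approx 1.5888$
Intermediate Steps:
$c{\left(X,s \right)} = -6 + X + s$ ($c{\left(X,s \right)} = -6 + \left(X + s\right) = -6 + X + s$)
$J = 11219$ ($J = 6366 + 4853 = 11219$)
$g = - \frac{94711}{14}$ ($g = \left(-6 + 16 + \frac{1}{124 - 138}\right) - 6775 = \left(-6 + 16 + \frac{1}{-14}\right) - 6775 = \left(-6 + 16 - \frac{1}{14}\right) - 6775 = \frac{139}{14} - 6775 = - \frac{94711}{14} \approx -6765.1$)
$\frac{g}{\left(-9742 - 5952\right) + 12059} + \frac{J}{-41195} = - \frac{94711}{14 \left(\left(-9742 - 5952\right) + 12059\right)} + \frac{11219}{-41195} = - \frac{94711}{14 \left(-15694 + 12059\right)} + 11219 \left(- \frac{1}{41195}\right) = - \frac{94711}{14 \left(-3635\right)} - \frac{11219}{41195} = \left(- \frac{94711}{14}\right) \left(- \frac{1}{3635}\right) - \frac{11219}{41195} = \frac{94711}{50890} - \frac{11219}{41195} = \frac{95162421}{59897530}$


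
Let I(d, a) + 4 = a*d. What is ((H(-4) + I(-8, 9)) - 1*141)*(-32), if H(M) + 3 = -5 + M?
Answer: 7328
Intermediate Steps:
I(d, a) = -4 + a*d
H(M) = -8 + M (H(M) = -3 + (-5 + M) = -8 + M)
((H(-4) + I(-8, 9)) - 1*141)*(-32) = (((-8 - 4) + (-4 + 9*(-8))) - 1*141)*(-32) = ((-12 + (-4 - 72)) - 141)*(-32) = ((-12 - 76) - 141)*(-32) = (-88 - 141)*(-32) = -229*(-32) = 7328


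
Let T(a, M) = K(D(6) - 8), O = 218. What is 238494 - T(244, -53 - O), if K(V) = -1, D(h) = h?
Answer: 238495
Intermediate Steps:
T(a, M) = -1
238494 - T(244, -53 - O) = 238494 - 1*(-1) = 238494 + 1 = 238495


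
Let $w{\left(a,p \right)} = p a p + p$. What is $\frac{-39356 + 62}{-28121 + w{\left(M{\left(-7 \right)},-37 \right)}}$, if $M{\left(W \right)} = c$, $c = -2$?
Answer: $\frac{19647}{15448} \approx 1.2718$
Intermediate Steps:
$M{\left(W \right)} = -2$
$w{\left(a,p \right)} = p + a p^{2}$ ($w{\left(a,p \right)} = a p p + p = a p^{2} + p = p + a p^{2}$)
$\frac{-39356 + 62}{-28121 + w{\left(M{\left(-7 \right)},-37 \right)}} = \frac{-39356 + 62}{-28121 - 37 \left(1 - -74\right)} = - \frac{39294}{-28121 - 37 \left(1 + 74\right)} = - \frac{39294}{-28121 - 2775} = - \frac{39294}{-30896} = \left(-39294\right) \left(- \frac{1}{30896}\right) = \frac{19647}{15448}$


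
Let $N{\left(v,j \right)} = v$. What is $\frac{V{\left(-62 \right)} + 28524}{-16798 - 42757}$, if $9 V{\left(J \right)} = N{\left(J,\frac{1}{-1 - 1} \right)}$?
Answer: $- \frac{256654}{535995} \approx -0.47884$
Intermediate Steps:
$V{\left(J \right)} = \frac{J}{9}$
$\frac{V{\left(-62 \right)} + 28524}{-16798 - 42757} = \frac{\frac{1}{9} \left(-62\right) + 28524}{-16798 - 42757} = \frac{- \frac{62}{9} + 28524}{-59555} = \frac{256654}{9} \left(- \frac{1}{59555}\right) = - \frac{256654}{535995}$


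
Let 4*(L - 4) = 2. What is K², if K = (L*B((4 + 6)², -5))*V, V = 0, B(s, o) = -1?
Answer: 0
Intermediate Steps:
L = 9/2 (L = 4 + (¼)*2 = 4 + ½ = 9/2 ≈ 4.5000)
K = 0 (K = ((9/2)*(-1))*0 = -9/2*0 = 0)
K² = 0² = 0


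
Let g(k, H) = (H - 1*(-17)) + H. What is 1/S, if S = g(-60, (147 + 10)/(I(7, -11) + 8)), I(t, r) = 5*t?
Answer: 43/1045 ≈ 0.041148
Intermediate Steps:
g(k, H) = 17 + 2*H (g(k, H) = (H + 17) + H = (17 + H) + H = 17 + 2*H)
S = 1045/43 (S = 17 + 2*((147 + 10)/(5*7 + 8)) = 17 + 2*(157/(35 + 8)) = 17 + 2*(157/43) = 17 + 314/43 = 1045/43 ≈ 24.302)
1/S = 1/(1045/43) = 43/1045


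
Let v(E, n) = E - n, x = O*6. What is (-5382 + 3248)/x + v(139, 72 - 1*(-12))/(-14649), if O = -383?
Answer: 5189096/5610567 ≈ 0.92488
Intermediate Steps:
x = -2298 (x = -383*6 = -2298)
(-5382 + 3248)/x + v(139, 72 - 1*(-12))/(-14649) = (-5382 + 3248)/(-2298) + (139 - (72 - 1*(-12)))/(-14649) = -2134*(-1/2298) + (139 - (72 + 12))*(-1/14649) = 1067/1149 + (139 - 1*84)*(-1/14649) = 1067/1149 + (139 - 84)*(-1/14649) = 1067/1149 + 55*(-1/14649) = 1067/1149 - 55/14649 = 5189096/5610567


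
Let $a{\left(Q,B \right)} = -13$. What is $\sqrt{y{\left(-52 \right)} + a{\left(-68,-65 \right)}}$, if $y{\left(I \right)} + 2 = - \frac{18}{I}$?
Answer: $\frac{i \sqrt{9906}}{26} \approx 3.828 i$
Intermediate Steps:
$y{\left(I \right)} = -2 - \frac{18}{I}$
$\sqrt{y{\left(-52 \right)} + a{\left(-68,-65 \right)}} = \sqrt{\left(-2 - \frac{18}{-52}\right) - 13} = \sqrt{\left(-2 - - \frac{9}{26}\right) - 13} = \sqrt{\left(-2 + \frac{9}{26}\right) - 13} = \sqrt{- \frac{43}{26} - 13} = \sqrt{- \frac{381}{26}} = \frac{i \sqrt{9906}}{26}$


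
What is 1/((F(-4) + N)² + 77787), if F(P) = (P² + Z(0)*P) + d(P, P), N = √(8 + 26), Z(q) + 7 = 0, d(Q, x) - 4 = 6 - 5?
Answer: 40111/3217621374 - 49*√34/3217621374 ≈ 1.2377e-5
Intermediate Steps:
d(Q, x) = 5 (d(Q, x) = 4 + (6 - 5) = 4 + 1 = 5)
Z(q) = -7 (Z(q) = -7 + 0 = -7)
N = √34 ≈ 5.8309
F(P) = 5 + P² - 7*P (F(P) = (P² - 7*P) + 5 = 5 + P² - 7*P)
1/((F(-4) + N)² + 77787) = 1/(((5 + (-4)² - 7*(-4)) + √34)² + 77787) = 1/(((5 + 16 + 28) + √34)² + 77787) = 1/((49 + √34)² + 77787) = 1/(77787 + (49 + √34)²)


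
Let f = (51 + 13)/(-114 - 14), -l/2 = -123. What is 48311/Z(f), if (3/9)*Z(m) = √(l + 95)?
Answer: 48311*√341/1023 ≈ 872.06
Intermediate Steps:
l = 246 (l = -2*(-123) = 246)
f = -½ (f = 64/(-128) = 64*(-1/128) = -½ ≈ -0.50000)
Z(m) = 3*√341 (Z(m) = 3*√(246 + 95) = 3*√341)
48311/Z(f) = 48311/((3*√341)) = 48311*(√341/1023) = 48311*√341/1023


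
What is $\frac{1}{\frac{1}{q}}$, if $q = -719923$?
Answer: $-719923$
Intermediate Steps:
$\frac{1}{\frac{1}{q}} = \frac{1}{\frac{1}{-719923}} = \frac{1}{- \frac{1}{719923}} = -719923$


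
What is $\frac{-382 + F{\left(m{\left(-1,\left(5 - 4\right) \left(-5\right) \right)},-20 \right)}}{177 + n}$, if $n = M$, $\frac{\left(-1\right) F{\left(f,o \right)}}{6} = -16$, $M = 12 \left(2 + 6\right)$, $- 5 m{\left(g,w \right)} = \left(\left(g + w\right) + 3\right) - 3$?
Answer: $- \frac{22}{21} \approx -1.0476$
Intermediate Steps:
$m{\left(g,w \right)} = - \frac{g}{5} - \frac{w}{5}$ ($m{\left(g,w \right)} = - \frac{\left(\left(g + w\right) + 3\right) - 3}{5} = - \frac{\left(3 + g + w\right) - 3}{5} = - \frac{g + w}{5} = - \frac{g}{5} - \frac{w}{5}$)
$M = 96$ ($M = 12 \cdot 8 = 96$)
$F{\left(f,o \right)} = 96$ ($F{\left(f,o \right)} = \left(-6\right) \left(-16\right) = 96$)
$n = 96$
$\frac{-382 + F{\left(m{\left(-1,\left(5 - 4\right) \left(-5\right) \right)},-20 \right)}}{177 + n} = \frac{-382 + 96}{177 + 96} = - \frac{286}{273} = \left(-286\right) \frac{1}{273} = - \frac{22}{21}$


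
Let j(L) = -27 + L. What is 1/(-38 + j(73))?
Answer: ⅛ ≈ 0.12500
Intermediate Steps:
1/(-38 + j(73)) = 1/(-38 + (-27 + 73)) = 1/(-38 + 46) = 1/8 = ⅛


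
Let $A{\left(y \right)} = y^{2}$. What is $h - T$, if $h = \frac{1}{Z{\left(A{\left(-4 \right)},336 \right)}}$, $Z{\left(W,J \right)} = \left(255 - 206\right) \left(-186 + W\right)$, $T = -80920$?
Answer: $\frac{674063599}{8330} \approx 80920.0$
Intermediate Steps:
$Z{\left(W,J \right)} = -9114 + 49 W$ ($Z{\left(W,J \right)} = 49 \left(-186 + W\right) = -9114 + 49 W$)
$h = - \frac{1}{8330}$ ($h = \frac{1}{-9114 + 49 \left(-4\right)^{2}} = \frac{1}{-9114 + 49 \cdot 16} = \frac{1}{-9114 + 784} = \frac{1}{-8330} = - \frac{1}{8330} \approx -0.00012005$)
$h - T = - \frac{1}{8330} - -80920 = - \frac{1}{8330} + 80920 = \frac{674063599}{8330}$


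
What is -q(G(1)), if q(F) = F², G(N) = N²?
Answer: -1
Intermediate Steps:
-q(G(1)) = -(1²)² = -1*1² = -1*1 = -1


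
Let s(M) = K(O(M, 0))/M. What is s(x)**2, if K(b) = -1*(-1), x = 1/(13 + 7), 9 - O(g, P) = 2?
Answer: 400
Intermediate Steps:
O(g, P) = 7 (O(g, P) = 9 - 1*2 = 9 - 2 = 7)
x = 1/20 ≈ 0.050000
K(b) = 1
s(M) = 1/M
s(x)**2 = (1/(1/20))**2 = 20**2 = 400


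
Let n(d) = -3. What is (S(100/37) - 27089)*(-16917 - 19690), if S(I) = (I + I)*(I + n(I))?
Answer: 1357645309887/1369 ≈ 9.9171e+8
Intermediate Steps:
S(I) = 2*I*(-3 + I) (S(I) = (I + I)*(I - 3) = (2*I)*(-3 + I) = 2*I*(-3 + I))
(S(100/37) - 27089)*(-16917 - 19690) = (2*(100/37)*(-3 + 100/37) - 27089)*(-16917 - 19690) = (2*(100*(1/37))*(-3 + 100*(1/37)) - 27089)*(-36607) = (2*(100/37)*(-3 + 100/37) - 27089)*(-36607) = (2*(100/37)*(-11/37) - 27089)*(-36607) = (-2200/1369 - 27089)*(-36607) = -37087041/1369*(-36607) = 1357645309887/1369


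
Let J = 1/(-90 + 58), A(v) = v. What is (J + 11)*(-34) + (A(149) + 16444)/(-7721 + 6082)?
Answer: -10045401/26224 ≈ -383.06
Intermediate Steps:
J = -1/32 (J = 1/(-32) = -1/32 ≈ -0.031250)
(J + 11)*(-34) + (A(149) + 16444)/(-7721 + 6082) = (-1/32 + 11)*(-34) + (149 + 16444)/(-7721 + 6082) = (351/32)*(-34) + 16593/(-1639) = -5967/16 + 16593*(-1/1639) = -5967/16 - 16593/1639 = -10045401/26224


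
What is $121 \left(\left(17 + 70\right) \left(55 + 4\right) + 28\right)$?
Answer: $624481$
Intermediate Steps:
$121 \left(\left(17 + 70\right) \left(55 + 4\right) + 28\right) = 121 \left(87 \cdot 59 + 28\right) = 121 \left(5133 + 28\right) = 121 \cdot 5161 = 624481$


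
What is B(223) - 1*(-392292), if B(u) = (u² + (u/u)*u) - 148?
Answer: 442096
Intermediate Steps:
B(u) = -148 + u + u² (B(u) = (u² + 1*u) - 148 = (u² + u) - 148 = (u + u²) - 148 = -148 + u + u²)
B(223) - 1*(-392292) = (-148 + 223 + 223²) - 1*(-392292) = (-148 + 223 + 49729) + 392292 = 49804 + 392292 = 442096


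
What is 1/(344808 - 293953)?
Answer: 1/50855 ≈ 1.9664e-5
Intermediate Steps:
1/(344808 - 293953) = 1/50855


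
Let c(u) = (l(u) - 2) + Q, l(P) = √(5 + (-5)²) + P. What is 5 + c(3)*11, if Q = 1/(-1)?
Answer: 5 + 11*√30 ≈ 65.250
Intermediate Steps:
Q = -1
l(P) = P + √30 (l(P) = √(5 + 25) + P = √30 + P = P + √30)
c(u) = -3 + u + √30 (c(u) = ((u + √30) - 2) - 1 = (-2 + u + √30) - 1 = -3 + u + √30)
5 + c(3)*11 = 5 + (-3 + 3 + √30)*11 = 5 + √30*11 = 5 + 11*√30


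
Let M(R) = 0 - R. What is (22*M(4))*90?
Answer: -7920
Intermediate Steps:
M(R) = -R
(22*M(4))*90 = (22*(-1*4))*90 = (22*(-4))*90 = -88*90 = -7920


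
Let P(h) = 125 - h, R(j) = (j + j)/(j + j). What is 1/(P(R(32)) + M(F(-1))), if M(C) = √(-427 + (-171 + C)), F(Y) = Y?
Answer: 124/15975 - I*√599/15975 ≈ 0.0077621 - 0.001532*I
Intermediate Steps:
M(C) = √(-598 + C)
R(j) = 1 (R(j) = (2*j)/((2*j)) = (2*j)*(1/(2*j)) = 1)
1/(P(R(32)) + M(F(-1))) = 1/((125 - 1*1) + √(-598 - 1)) = 1/((125 - 1) + √(-599)) = 1/(124 + I*√599)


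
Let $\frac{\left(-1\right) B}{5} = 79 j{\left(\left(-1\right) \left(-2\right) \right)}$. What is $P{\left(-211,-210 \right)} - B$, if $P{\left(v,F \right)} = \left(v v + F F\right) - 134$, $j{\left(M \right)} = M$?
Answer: $89277$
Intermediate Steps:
$B = -790$ ($B = - 5 \cdot 79 \left(\left(-1\right) \left(-2\right)\right) = - 5 \cdot 79 \cdot 2 = \left(-5\right) 158 = -790$)
$P{\left(v,F \right)} = -134 + F^{2} + v^{2}$ ($P{\left(v,F \right)} = \left(v^{2} + F^{2}\right) - 134 = \left(F^{2} + v^{2}\right) - 134 = -134 + F^{2} + v^{2}$)
$P{\left(-211,-210 \right)} - B = \left(-134 + \left(-210\right)^{2} + \left(-211\right)^{2}\right) - -790 = \left(-134 + 44100 + 44521\right) + 790 = 88487 + 790 = 89277$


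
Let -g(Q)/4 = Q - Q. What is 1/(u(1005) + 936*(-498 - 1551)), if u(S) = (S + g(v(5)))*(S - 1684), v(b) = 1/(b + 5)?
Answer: -1/2600259 ≈ -3.8458e-7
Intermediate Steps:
v(b) = 1/(5 + b)
g(Q) = 0 (g(Q) = -4*(Q - Q) = -4*0 = 0)
u(S) = S*(-1684 + S) (u(S) = (S + 0)*(S - 1684) = S*(-1684 + S))
1/(u(1005) + 936*(-498 - 1551)) = 1/(1005*(-1684 + 1005) + 936*(-498 - 1551)) = 1/(1005*(-679) + 936*(-2049)) = 1/(-682395 - 1917864) = 1/(-2600259) = -1/2600259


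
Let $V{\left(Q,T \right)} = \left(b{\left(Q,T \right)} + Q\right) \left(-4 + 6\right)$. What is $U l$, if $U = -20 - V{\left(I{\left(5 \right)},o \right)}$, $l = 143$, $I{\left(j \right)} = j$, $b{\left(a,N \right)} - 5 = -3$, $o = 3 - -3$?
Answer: $-4862$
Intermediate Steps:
$o = 6$ ($o = 3 + 3 = 6$)
$b{\left(a,N \right)} = 2$ ($b{\left(a,N \right)} = 5 - 3 = 2$)
$V{\left(Q,T \right)} = 4 + 2 Q$ ($V{\left(Q,T \right)} = \left(2 + Q\right) \left(-4 + 6\right) = \left(2 + Q\right) 2 = 4 + 2 Q$)
$U = -34$ ($U = -20 - \left(4 + 2 \cdot 5\right) = -20 - \left(4 + 10\right) = -20 - 14 = -34$)
$U l = \left(-34\right) 143 = -4862$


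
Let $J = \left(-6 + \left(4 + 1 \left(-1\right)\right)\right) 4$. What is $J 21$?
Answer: $-252$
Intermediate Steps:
$J = -12$ ($J = \left(-6 + \left(4 - 1\right)\right) 4 = \left(-6 + 3\right) 4 = \left(-3\right) 4 = -12$)
$J 21 = \left(-12\right) 21 = -252$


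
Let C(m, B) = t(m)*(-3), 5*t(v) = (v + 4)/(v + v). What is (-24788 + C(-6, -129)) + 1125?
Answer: -236631/10 ≈ -23663.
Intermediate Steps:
t(v) = (4 + v)/(10*v) (t(v) = ((v + 4)/(v + v))/5 = ((4 + v)/((2*v)))/5 = ((4 + v)*(1/(2*v)))/5 = ((4 + v)/(2*v))/5 = (4 + v)/(10*v))
C(m, B) = -3*(4 + m)/(10*m) (C(m, B) = ((4 + m)/(10*m))*(-3) = -3*(4 + m)/(10*m))
(-24788 + C(-6, -129)) + 1125 = (-24788 + (3/10)*(-4 - 1*(-6))/(-6)) + 1125 = (-24788 + (3/10)*(-⅙)*(-4 + 6)) + 1125 = (-24788 + (3/10)*(-⅙)*2) + 1125 = (-24788 - ⅒) + 1125 = -247881/10 + 1125 = -236631/10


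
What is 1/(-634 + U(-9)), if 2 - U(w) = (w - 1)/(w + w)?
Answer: -9/5693 ≈ -0.0015809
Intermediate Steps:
U(w) = 2 - (-1 + w)/(2*w) (U(w) = 2 - (w - 1)/(w + w) = 2 - (-1 + w)/(2*w))
1/(-634 + U(-9)) = 1/(-634 + (1/2)*(1 + 3*(-9))/(-9)) = 1/(-634 + (1/2)*(-1/9)*(1 - 27)) = 1/(-634 + (1/2)*(-1/9)*(-26)) = 1/(-634 + 13/9) = 1/(-5693/9) = -9/5693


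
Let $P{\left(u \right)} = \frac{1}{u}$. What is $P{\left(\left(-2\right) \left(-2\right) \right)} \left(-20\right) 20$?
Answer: $-100$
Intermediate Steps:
$P{\left(\left(-2\right) \left(-2\right) \right)} \left(-20\right) 20 = \frac{1}{\left(-2\right) \left(-2\right)} \left(-20\right) 20 = \frac{1}{4} \left(-20\right) 20 = \left(-5\right) 20 = -100$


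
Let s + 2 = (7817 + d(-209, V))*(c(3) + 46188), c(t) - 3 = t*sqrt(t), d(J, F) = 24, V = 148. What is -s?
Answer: -362183629 - 23523*sqrt(3) ≈ -3.6222e+8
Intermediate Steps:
c(t) = 3 + t**(3/2) (c(t) = 3 + t*sqrt(t) = 3 + t**(3/2))
s = 362183629 + 23523*sqrt(3) (s = -2 + (7817 + 24)*((3 + 3**(3/2)) + 46188) = -2 + 7841*((3 + 3*sqrt(3)) + 46188) = -2 + 7841*(46191 + 3*sqrt(3)) = -2 + (362183631 + 23523*sqrt(3)) = 362183629 + 23523*sqrt(3) ≈ 3.6222e+8)
-s = -(362183629 + 23523*sqrt(3)) = -362183629 - 23523*sqrt(3)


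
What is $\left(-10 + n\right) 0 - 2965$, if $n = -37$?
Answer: $-2965$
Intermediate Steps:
$\left(-10 + n\right) 0 - 2965 = \left(-10 - 37\right) 0 - 2965 = \left(-47\right) 0 - 2965 = 0 - 2965 = -2965$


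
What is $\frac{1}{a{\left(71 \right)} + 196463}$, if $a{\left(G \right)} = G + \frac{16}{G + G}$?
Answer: $\frac{71}{13953922} \approx 5.0882 \cdot 10^{-6}$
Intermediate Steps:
$a{\left(G \right)} = G + \frac{8}{G}$ ($a{\left(G \right)} = G + \frac{16}{2 G} = G + 16 \frac{1}{2 G} = G + \frac{8}{G}$)
$\frac{1}{a{\left(71 \right)} + 196463} = \frac{1}{\left(71 + \frac{8}{71}\right) + 196463} = \frac{1}{\frac{5049}{71} + 196463} = \frac{1}{\frac{13953922}{71}} = \frac{71}{13953922}$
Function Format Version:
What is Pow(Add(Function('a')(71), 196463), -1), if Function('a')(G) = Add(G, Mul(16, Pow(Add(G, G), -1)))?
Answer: Rational(71, 13953922) ≈ 5.0882e-6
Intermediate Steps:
Function('a')(G) = Add(G, Mul(8, Pow(G, -1))) (Function('a')(G) = Add(G, Mul(16, Pow(Mul(2, G), -1))) = Add(G, Mul(16, Mul(Rational(1, 2), Pow(G, -1)))) = Add(G, Mul(8, Pow(G, -1))))
Pow(Add(Function('a')(71), 196463), -1) = Pow(Add(Add(71, Mul(8, Pow(71, -1))), 196463), -1) = Pow(Add(Add(71, Mul(8, Rational(1, 71))), 196463), -1) = Pow(Add(Add(71, Rational(8, 71)), 196463), -1) = Pow(Add(Rational(5049, 71), 196463), -1) = Pow(Rational(13953922, 71), -1) = Rational(71, 13953922)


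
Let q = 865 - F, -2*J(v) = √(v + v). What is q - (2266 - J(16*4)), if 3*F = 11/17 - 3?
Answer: -71411/51 - 4*√2 ≈ -1405.9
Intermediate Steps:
J(v) = -√2*√v/2 (J(v) = -√(v + v)/2 = -√2*√v/2)
F = -40/51 (F = (11/17 - 3)/3 = (⅓)*(-40/17) = -40/51 ≈ -0.78431)
q = 44155/51 (q = 865 - 1*(-40/51) = 865 + 40/51 = 44155/51 ≈ 865.78)
q - (2266 - J(16*4)) = 44155/51 - (2266 - (-1)*√2*√(16*4)/2) = 44155/51 - (2266 - (-1)*√2*√64/2) = 44155/51 - (2266 - (-1)*√2*8/2) = 44155/51 - (2266 - (-4)*√2) = 44155/51 - (2266 + 4*√2) = 44155/51 + (-2266 - 4*√2) = -71411/51 - 4*√2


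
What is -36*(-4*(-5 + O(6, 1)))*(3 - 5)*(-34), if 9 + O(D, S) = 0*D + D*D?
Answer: 215424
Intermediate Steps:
O(D, S) = -9 + D**2 (O(D, S) = -9 + (0*D + D*D) = -9 + (0 + D**2) = -9 + D**2)
-36*(-4*(-5 + O(6, 1)))*(3 - 5)*(-34) = -36*(-4*(-5 + (-9 + 6**2)))*(3 - 5)*(-34) = -36*(-4*(-5 + (-9 + 36)))*(-2)*(-34) = -36*(-4*(-5 + 27))*(-2)*(-34) = -36*(-4*22)*(-2)*(-34) = -(-3168)*(-2)*(-34) = -36*176*(-34) = -6336*(-34) = 215424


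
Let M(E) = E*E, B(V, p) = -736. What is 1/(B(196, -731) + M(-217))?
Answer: 1/46353 ≈ 2.1574e-5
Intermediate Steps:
M(E) = E**2
1/(B(196, -731) + M(-217)) = 1/(-736 + (-217)**2) = 1/(-736 + 47089) = 1/46353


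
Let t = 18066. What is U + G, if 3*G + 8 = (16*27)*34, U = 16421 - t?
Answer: 9745/3 ≈ 3248.3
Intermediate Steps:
U = -1645 (U = 16421 - 1*18066 = 16421 - 18066 = -1645)
G = 14680/3 (G = -8/3 + ((16*27)*34)/3 = -8/3 + (432*34)/3 = -8/3 + (1/3)*14688 = -8/3 + 4896 = 14680/3 ≈ 4893.3)
U + G = -1645 + 14680/3 = 9745/3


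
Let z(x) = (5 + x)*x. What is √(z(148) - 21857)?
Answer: √787 ≈ 28.054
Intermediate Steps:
z(x) = x*(5 + x)
√(z(148) - 21857) = √(148*(5 + 148) - 21857) = √(148*153 - 21857) = √(22644 - 21857) = √787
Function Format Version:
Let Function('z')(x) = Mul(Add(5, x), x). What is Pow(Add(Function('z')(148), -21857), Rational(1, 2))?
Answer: Pow(787, Rational(1, 2)) ≈ 28.054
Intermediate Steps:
Function('z')(x) = Mul(x, Add(5, x))
Pow(Add(Function('z')(148), -21857), Rational(1, 2)) = Pow(Add(Mul(148, Add(5, 148)), -21857), Rational(1, 2)) = Pow(Add(Mul(148, 153), -21857), Rational(1, 2)) = Pow(Add(22644, -21857), Rational(1, 2)) = Pow(787, Rational(1, 2))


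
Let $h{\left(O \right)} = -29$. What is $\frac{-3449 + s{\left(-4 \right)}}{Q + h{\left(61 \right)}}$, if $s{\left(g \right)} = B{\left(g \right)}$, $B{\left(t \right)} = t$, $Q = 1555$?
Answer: $- \frac{3453}{1526} \approx -2.2628$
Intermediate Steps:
$s{\left(g \right)} = g$
$\frac{-3449 + s{\left(-4 \right)}}{Q + h{\left(61 \right)}} = \frac{-3449 - 4}{1555 - 29} = - \frac{3453}{1526}$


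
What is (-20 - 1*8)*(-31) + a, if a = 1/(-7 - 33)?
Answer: 34719/40 ≈ 867.97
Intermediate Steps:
a = -1/40 (a = 1/(-40) = -1/40 ≈ -0.025000)
(-20 - 1*8)*(-31) + a = (-20 - 1*8)*(-31) - 1/40 = (-20 - 8)*(-31) - 1/40 = -28*(-31) - 1/40 = 868 - 1/40 = 34719/40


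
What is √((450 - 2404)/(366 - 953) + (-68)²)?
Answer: √1594434054/587 ≈ 68.024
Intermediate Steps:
√((450 - 2404)/(366 - 953) + (-68)²) = √(-1954/(-587) + 4624) = √(-1954*(-1/587) + 4624) = √(1954/587 + 4624) = √(2716242/587) = √1594434054/587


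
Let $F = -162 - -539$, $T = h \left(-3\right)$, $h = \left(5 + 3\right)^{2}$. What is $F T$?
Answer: $-72384$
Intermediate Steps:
$h = 64$ ($h = 8^{2} = 64$)
$T = -192$ ($T = 64 \left(-3\right) = -192$)
$F = 377$ ($F = -162 + 539 = 377$)
$F T = 377 \left(-192\right) = -72384$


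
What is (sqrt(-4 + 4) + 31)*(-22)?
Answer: -682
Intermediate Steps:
(sqrt(-4 + 4) + 31)*(-22) = (sqrt(0) + 31)*(-22) = (0 + 31)*(-22) = 31*(-22) = -682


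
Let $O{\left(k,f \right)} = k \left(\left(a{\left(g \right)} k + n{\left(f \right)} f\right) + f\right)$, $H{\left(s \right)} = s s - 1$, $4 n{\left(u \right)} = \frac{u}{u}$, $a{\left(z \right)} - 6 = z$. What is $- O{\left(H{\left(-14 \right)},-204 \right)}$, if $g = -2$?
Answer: $-102375$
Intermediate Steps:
$a{\left(z \right)} = 6 + z$
$n{\left(u \right)} = \frac{1}{4}$ ($n{\left(u \right)} = \frac{u \frac{1}{u}}{4} = \frac{1}{4} \cdot 1 = \frac{1}{4}$)
$H{\left(s \right)} = -1 + s^{2}$ ($H{\left(s \right)} = s^{2} - 1 = -1 + s^{2}$)
$O{\left(k,f \right)} = k \left(4 k + \frac{5 f}{4}\right)$ ($O{\left(k,f \right)} = k \left(\left(\left(6 - 2\right) k + \frac{f}{4}\right) + f\right) = k \left(\left(4 k + \frac{f}{4}\right) + f\right) = k \left(4 k + \frac{5 f}{4}\right)$)
$- O{\left(H{\left(-14 \right)},-204 \right)} = - \frac{\left(-1 + \left(-14\right)^{2}\right) \left(5 \left(-204\right) + 16 \left(-1 + \left(-14\right)^{2}\right)\right)}{4} = - \frac{\left(-1 + 196\right) \left(-1020 + 16 \left(-1 + 196\right)\right)}{4} = - \frac{195 \left(-1020 + 16 \cdot 195\right)}{4} = - \frac{195 \left(-1020 + 3120\right)}{4} = - \frac{195 \cdot 2100}{4} = \left(-1\right) 102375 = -102375$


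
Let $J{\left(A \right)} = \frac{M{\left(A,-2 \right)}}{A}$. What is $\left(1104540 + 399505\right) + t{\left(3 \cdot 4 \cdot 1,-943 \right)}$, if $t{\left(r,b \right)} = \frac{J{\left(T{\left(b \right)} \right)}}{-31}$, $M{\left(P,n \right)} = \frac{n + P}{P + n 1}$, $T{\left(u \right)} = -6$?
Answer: $\frac{279752371}{186} \approx 1.504 \cdot 10^{6}$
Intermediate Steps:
$M{\left(P,n \right)} = 1$ ($M{\left(P,n \right)} = \frac{P + n}{P + n} = 1$)
$J{\left(A \right)} = \frac{1}{A}$ ($J{\left(A \right)} = 1 \frac{1}{A} = \frac{1}{A}$)
$t{\left(r,b \right)} = \frac{1}{186}$ ($t{\left(r,b \right)} = \frac{1}{\left(-6\right) \left(-31\right)} = \left(- \frac{1}{6}\right) \left(- \frac{1}{31}\right) = \frac{1}{186}$)
$\left(1104540 + 399505\right) + t{\left(3 \cdot 4 \cdot 1,-943 \right)} = \left(1104540 + 399505\right) + \frac{1}{186} = 1504045 + \frac{1}{186} = \frac{279752371}{186}$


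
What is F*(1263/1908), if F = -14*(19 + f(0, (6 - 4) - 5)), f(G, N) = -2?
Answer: -50099/318 ≈ -157.54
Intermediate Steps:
F = -238 (F = -14*(19 - 2) = -14*17 = -238)
F*(1263/1908) = -300594/1908 = -238*421/636 = -50099/318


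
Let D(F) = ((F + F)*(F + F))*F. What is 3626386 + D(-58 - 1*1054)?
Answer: -5496521326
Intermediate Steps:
D(F) = 4*F**3 (D(F) = ((2*F)*(2*F))*F = (4*F**2)*F = 4*F**3)
3626386 + D(-58 - 1*1054) = 3626386 + 4*(-58 - 1*1054)**3 = 3626386 + 4*(-58 - 1054)**3 = 3626386 + 4*(-1112)**3 = 3626386 + 4*(-1375036928) = 3626386 - 5500147712 = -5496521326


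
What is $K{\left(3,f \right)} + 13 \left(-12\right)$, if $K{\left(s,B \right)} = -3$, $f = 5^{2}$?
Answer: $-159$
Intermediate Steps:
$f = 25$
$K{\left(3,f \right)} + 13 \left(-12\right) = -3 + 13 \left(-12\right) = -3 - 156 = -159$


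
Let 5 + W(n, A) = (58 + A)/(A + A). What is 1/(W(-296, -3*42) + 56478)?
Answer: 63/3557816 ≈ 1.7707e-5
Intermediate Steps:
W(n, A) = -5 + (58 + A)/(2*A) (W(n, A) = -5 + (58 + A)/(A + A) = -5 + (58 + A)/((2*A)) = -5 + (58 + A)*(1/(2*A)) = -5 + (58 + A)/(2*A))
1/(W(-296, -3*42) + 56478) = 1/((-9/2 + 29/((-3*42))) + 56478) = 1/((-9/2 + 29/(-126)) + 56478) = 1/((-9/2 + 29*(-1/126)) + 56478) = 1/((-9/2 - 29/126) + 56478) = 1/(-298/63 + 56478) = 1/(3557816/63) = 63/3557816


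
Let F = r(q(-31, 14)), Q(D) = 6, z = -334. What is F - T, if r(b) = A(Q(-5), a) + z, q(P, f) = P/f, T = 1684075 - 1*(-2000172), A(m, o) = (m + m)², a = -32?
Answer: -3684437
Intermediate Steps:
A(m, o) = 4*m² (A(m, o) = (2*m)² = 4*m²)
T = 3684247 (T = 1684075 + 2000172 = 3684247)
r(b) = -190 (r(b) = 4*6² - 334 = 4*36 - 334 = 144 - 334 = -190)
F = -190
F - T = -190 - 1*3684247 = -190 - 3684247 = -3684437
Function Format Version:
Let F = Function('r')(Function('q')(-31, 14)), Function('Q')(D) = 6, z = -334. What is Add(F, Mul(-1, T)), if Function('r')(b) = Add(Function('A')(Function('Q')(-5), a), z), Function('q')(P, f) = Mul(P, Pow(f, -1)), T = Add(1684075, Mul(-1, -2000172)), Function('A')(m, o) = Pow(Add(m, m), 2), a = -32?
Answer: -3684437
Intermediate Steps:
Function('A')(m, o) = Mul(4, Pow(m, 2)) (Function('A')(m, o) = Pow(Mul(2, m), 2) = Mul(4, Pow(m, 2)))
T = 3684247 (T = Add(1684075, 2000172) = 3684247)
Function('r')(b) = -190 (Function('r')(b) = Add(Mul(4, Pow(6, 2)), -334) = Add(Mul(4, 36), -334) = Add(144, -334) = -190)
F = -190
Add(F, Mul(-1, T)) = Add(-190, Mul(-1, 3684247)) = Add(-190, -3684247) = -3684437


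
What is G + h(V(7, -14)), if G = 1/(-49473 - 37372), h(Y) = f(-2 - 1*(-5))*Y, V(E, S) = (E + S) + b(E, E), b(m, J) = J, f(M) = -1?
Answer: -1/86845 ≈ -1.1515e-5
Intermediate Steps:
V(E, S) = S + 2*E (V(E, S) = (E + S) + E = S + 2*E)
h(Y) = -Y
G = -1/86845 (G = 1/(-86845) = -1/86845 ≈ -1.1515e-5)
G + h(V(7, -14)) = -1/86845 - (-14 + 2*7) = -1/86845 - (-14 + 14) = -1/86845 - 1*0 = -1/86845 + 0 = -1/86845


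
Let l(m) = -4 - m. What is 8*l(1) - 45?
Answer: -85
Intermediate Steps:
8*l(1) - 45 = 8*(-4 - 1*1) - 45 = 8*(-4 - 1) - 45 = 8*(-5) - 45 = -40 - 45 = -85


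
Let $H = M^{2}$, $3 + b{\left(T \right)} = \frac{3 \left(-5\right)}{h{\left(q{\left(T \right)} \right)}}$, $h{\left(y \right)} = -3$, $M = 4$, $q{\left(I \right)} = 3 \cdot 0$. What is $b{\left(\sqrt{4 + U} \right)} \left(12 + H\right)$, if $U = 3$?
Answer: $56$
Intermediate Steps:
$q{\left(I \right)} = 0$
$b{\left(T \right)} = 2$ ($b{\left(T \right)} = -3 + \frac{3 \left(-5\right)}{-3} = -3 - -5 = -3 + 5 = 2$)
$H = 16$ ($H = 4^{2} = 16$)
$b{\left(\sqrt{4 + U} \right)} \left(12 + H\right) = 2 \left(12 + 16\right) = 2 \cdot 28 = 56$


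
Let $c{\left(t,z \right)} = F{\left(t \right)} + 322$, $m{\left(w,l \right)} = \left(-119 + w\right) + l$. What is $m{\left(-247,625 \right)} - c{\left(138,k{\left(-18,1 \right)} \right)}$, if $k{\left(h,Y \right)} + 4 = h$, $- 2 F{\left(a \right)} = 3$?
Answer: $- \frac{123}{2} \approx -61.5$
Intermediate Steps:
$F{\left(a \right)} = - \frac{3}{2}$ ($F{\left(a \right)} = \left(- \frac{1}{2}\right) 3 = - \frac{3}{2}$)
$m{\left(w,l \right)} = -119 + l + w$
$k{\left(h,Y \right)} = -4 + h$
$c{\left(t,z \right)} = \frac{641}{2}$ ($c{\left(t,z \right)} = - \frac{3}{2} + 322 = \frac{641}{2}$)
$m{\left(-247,625 \right)} - c{\left(138,k{\left(-18,1 \right)} \right)} = \left(-119 + 625 - 247\right) - \frac{641}{2} = 259 - \frac{641}{2} = - \frac{123}{2}$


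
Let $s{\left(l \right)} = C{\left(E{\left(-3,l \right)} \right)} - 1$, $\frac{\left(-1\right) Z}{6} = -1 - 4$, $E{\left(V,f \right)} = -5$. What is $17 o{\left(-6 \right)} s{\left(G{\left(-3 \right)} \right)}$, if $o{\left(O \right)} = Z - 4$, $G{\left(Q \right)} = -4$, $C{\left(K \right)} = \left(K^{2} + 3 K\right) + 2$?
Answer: $4862$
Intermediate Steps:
$C{\left(K \right)} = 2 + K^{2} + 3 K$
$Z = 30$ ($Z = - 6 \left(-1 - 4\right) = \left(-6\right) \left(-5\right) = 30$)
$s{\left(l \right)} = 11$ ($s{\left(l \right)} = \left(2 + \left(-5\right)^{2} + 3 \left(-5\right)\right) - 1 = \left(2 + 25 - 15\right) - 1 = 12 - 1 = 11$)
$o{\left(O \right)} = 26$ ($o{\left(O \right)} = 30 - 4 = 26$)
$17 o{\left(-6 \right)} s{\left(G{\left(-3 \right)} \right)} = 17 \cdot 26 \cdot 11 = 442 \cdot 11 = 4862$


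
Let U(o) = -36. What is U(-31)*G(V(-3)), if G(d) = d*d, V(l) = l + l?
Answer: -1296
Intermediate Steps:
V(l) = 2*l
G(d) = d²
U(-31)*G(V(-3)) = -36*(2*(-3))² = -36*(-6)² = -36*36 = -1296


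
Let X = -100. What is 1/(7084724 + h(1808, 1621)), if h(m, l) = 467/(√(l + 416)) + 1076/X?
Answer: 9019725543675/63902168980304165132 - 291875*√2037/63902168980304165132 ≈ 1.4115e-7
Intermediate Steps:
h(m, l) = -269/25 + 467/√(416 + l) (h(m, l) = 467/(√(l + 416)) + 1076/(-100) = 467/(√(416 + l)) + 1076*(-1/100) = 467/√(416 + l) - 269/25 = -269/25 + 467/√(416 + l))
1/(7084724 + h(1808, 1621)) = 1/(7084724 + (-269/25 + 467/√(416 + 1621))) = 1/(7084724 + (-269/25 + 467/√2037)) = 1/(7084724 + (-269/25 + 467*(√2037/2037))) = 1/(7084724 + (-269/25 + 467*√2037/2037)) = 1/(177117831/25 + 467*√2037/2037)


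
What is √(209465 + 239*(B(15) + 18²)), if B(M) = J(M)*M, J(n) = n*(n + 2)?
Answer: 2*√300269 ≈ 1095.9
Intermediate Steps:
J(n) = n*(2 + n)
B(M) = M²*(2 + M) (B(M) = (M*(2 + M))*M = M²*(2 + M))
√(209465 + 239*(B(15) + 18²)) = √(209465 + 239*(15²*(2 + 15) + 18²)) = √(209465 + 239*(225*17 + 324)) = √(209465 + 239*(3825 + 324)) = √(209465 + 239*4149) = √(209465 + 991611) = √1201076 = 2*√300269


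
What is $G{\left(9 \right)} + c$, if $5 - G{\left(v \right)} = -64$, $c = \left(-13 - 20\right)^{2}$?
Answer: $1158$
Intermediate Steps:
$c = 1089$ ($c = \left(-33\right)^{2} = 1089$)
$G{\left(v \right)} = 69$ ($G{\left(v \right)} = 5 - -64 = 5 + 64 = 69$)
$G{\left(9 \right)} + c = 69 + 1089 = 1158$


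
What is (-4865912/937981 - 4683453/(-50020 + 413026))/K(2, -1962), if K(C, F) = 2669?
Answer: -120771474115/17819119583034 ≈ -0.0067776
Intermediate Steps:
(-4865912/937981 - 4683453/(-50020 + 413026))/K(2, -1962) = (-4865912/937981 - 4683453/(-50020 + 413026))/2669 = (-4865912*1/937981 - 4683453/363006)*(1/2669) = (-4865912/937981 - 4683453*1/363006)*(1/2669) = (-4865912/937981 - 1561151/121002)*(1/2669) = -2053115059955/113497576962*1/2669 = -120771474115/17819119583034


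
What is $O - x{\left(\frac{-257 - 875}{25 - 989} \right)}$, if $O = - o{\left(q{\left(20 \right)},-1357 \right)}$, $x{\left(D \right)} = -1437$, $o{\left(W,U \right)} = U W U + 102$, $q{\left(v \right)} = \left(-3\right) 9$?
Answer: $49720458$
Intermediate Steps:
$q{\left(v \right)} = -27$
$o{\left(W,U \right)} = 102 + W U^{2}$ ($o{\left(W,U \right)} = W U^{2} + 102 = 102 + W U^{2}$)
$O = 49719021$ ($O = - (102 - 27 \left(-1357\right)^{2}) = - (102 - 49719123) = \left(-1\right) \left(-49719021\right) = 49719021$)
$O - x{\left(\frac{-257 - 875}{25 - 989} \right)} = 49719021 - -1437 = 49719021 + 1437 = 49720458$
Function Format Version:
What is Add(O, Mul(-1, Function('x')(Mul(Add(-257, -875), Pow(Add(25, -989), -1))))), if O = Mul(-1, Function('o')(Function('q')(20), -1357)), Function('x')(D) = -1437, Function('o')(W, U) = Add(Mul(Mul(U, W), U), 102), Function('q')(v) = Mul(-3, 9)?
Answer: 49720458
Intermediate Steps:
Function('q')(v) = -27
Function('o')(W, U) = Add(102, Mul(W, Pow(U, 2))) (Function('o')(W, U) = Add(Mul(W, Pow(U, 2)), 102) = Add(102, Mul(W, Pow(U, 2))))
O = 49719021 (O = Mul(-1, Add(102, Mul(-27, Pow(-1357, 2)))) = Mul(-1, Add(102, Mul(-27, 1841449))) = Mul(-1, Add(102, -49719123)) = Mul(-1, -49719021) = 49719021)
Add(O, Mul(-1, Function('x')(Mul(Add(-257, -875), Pow(Add(25, -989), -1))))) = Add(49719021, Mul(-1, -1437)) = Add(49719021, 1437) = 49720458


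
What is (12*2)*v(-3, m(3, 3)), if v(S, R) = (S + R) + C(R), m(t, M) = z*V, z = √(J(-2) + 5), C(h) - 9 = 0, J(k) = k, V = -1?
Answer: 144 - 24*√3 ≈ 102.43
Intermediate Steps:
C(h) = 9 (C(h) = 9 + 0 = 9)
z = √3 (z = √(-2 + 5) = √3 ≈ 1.7320)
m(t, M) = -√3 (m(t, M) = √3*(-1) = -√3)
v(S, R) = 9 + R + S (v(S, R) = (S + R) + 9 = (R + S) + 9 = 9 + R + S)
(12*2)*v(-3, m(3, 3)) = (12*2)*(9 - √3 - 3) = 24*(6 - √3) = 144 - 24*√3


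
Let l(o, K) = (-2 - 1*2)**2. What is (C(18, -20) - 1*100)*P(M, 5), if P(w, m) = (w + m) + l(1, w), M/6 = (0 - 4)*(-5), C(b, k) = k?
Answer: -16920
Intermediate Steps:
l(o, K) = 16 (l(o, K) = (-2 - 2)**2 = (-4)**2 = 16)
M = 120 (M = 6*((0 - 4)*(-5)) = 6*(-4*(-5)) = 6*20 = 120)
P(w, m) = 16 + m + w (P(w, m) = (w + m) + 16 = (m + w) + 16 = 16 + m + w)
(C(18, -20) - 1*100)*P(M, 5) = (-20 - 1*100)*(16 + 5 + 120) = (-20 - 100)*141 = -120*141 = -16920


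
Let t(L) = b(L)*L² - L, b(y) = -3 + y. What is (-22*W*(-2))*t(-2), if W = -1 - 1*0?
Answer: 792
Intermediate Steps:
W = -1 (W = -1 + 0 = -1)
t(L) = -L + L²*(-3 + L) (t(L) = (-3 + L)*L² - L = L²*(-3 + L) - L = -L + L²*(-3 + L))
(-22*W*(-2))*t(-2) = (-(-22)*(-2))*(-2*(-1 - 2*(-3 - 2))) = (-22*2)*(-2*(-1 - 2*(-5))) = -(-88)*(-1 + 10) = -(-88)*9 = -44*(-18) = 792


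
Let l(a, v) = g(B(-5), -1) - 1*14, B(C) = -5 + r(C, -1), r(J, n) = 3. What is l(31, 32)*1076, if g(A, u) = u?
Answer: -16140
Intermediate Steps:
B(C) = -2 (B(C) = -5 + 3 = -2)
l(a, v) = -15 (l(a, v) = -1 - 1*14 = -1 - 14 = -15)
l(31, 32)*1076 = -15*1076 = -16140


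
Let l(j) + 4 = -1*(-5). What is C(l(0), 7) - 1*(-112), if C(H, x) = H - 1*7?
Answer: 106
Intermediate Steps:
l(j) = 1 (l(j) = -4 - 1*(-5) = -4 + 5 = 1)
C(H, x) = -7 + H (C(H, x) = H - 7 = -7 + H)
C(l(0), 7) - 1*(-112) = (-7 + 1) - 1*(-112) = -6 + 112 = 106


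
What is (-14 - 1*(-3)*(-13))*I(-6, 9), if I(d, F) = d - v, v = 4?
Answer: 530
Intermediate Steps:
I(d, F) = -4 + d (I(d, F) = d - 1*4 = d - 4 = -4 + d)
(-14 - 1*(-3)*(-13))*I(-6, 9) = (-14 - 1*(-3)*(-13))*(-4 - 6) = (-14 + 3*(-13))*(-10) = (-14 - 39)*(-10) = -53*(-10) = 530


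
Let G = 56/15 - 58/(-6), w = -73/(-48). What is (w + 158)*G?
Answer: 513019/240 ≈ 2137.6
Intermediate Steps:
w = 73/48 (w = -73*(-1/48) = 73/48 ≈ 1.5208)
G = 67/5 (G = 56*(1/15) - 58*(-⅙) = 56/15 + 29/3 = 67/5 ≈ 13.400)
(w + 158)*G = (73/48 + 158)*(67/5) = (7657/48)*(67/5) = 513019/240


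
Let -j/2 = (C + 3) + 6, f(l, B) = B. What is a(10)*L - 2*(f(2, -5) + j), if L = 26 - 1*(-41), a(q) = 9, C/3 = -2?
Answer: 625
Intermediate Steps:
C = -6 (C = 3*(-2) = -6)
j = -6 (j = -2*((-6 + 3) + 6) = -2*(-3 + 6) = -2*3 = -6)
L = 67 (L = 26 + 41 = 67)
a(10)*L - 2*(f(2, -5) + j) = 9*67 - 2*(-5 - 6) = 603 - 2*(-11) = 603 + 22 = 625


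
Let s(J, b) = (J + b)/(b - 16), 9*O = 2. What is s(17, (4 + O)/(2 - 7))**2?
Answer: 528529/574564 ≈ 0.91988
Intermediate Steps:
O = 2/9 (O = (1/9)*2 = 2/9 ≈ 0.22222)
s(J, b) = (J + b)/(-16 + b)
s(17, (4 + O)/(2 - 7))**2 = ((17 + (4 + 2/9)/(2 - 7))/(-16 + (4 + 2/9)/(2 - 7)))**2 = ((17 + (38/9)/(-5))/(-16 + (38/9)/(-5)))**2 = ((17 + (38/9)*(-1/5))/(-16 + (38/9)*(-1/5)))**2 = ((17 - 38/45)/(-16 - 38/45))**2 = ((727/45)/(-758/45))**2 = (-45/758*727/45)**2 = (-727/758)**2 = 528529/574564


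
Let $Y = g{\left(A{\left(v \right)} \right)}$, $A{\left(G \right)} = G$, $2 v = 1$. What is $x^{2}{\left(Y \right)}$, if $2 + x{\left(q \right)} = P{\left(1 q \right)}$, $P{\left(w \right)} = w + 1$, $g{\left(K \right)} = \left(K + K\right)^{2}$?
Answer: $0$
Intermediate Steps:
$v = \frac{1}{2}$ ($v = \frac{1}{2} \cdot 1 = \frac{1}{2} \approx 0.5$)
$g{\left(K \right)} = 4 K^{2}$ ($g{\left(K \right)} = \left(2 K\right)^{2} = 4 K^{2}$)
$P{\left(w \right)} = 1 + w$
$Y = 1$ ($Y = \frac{4}{4} = 4 \cdot \frac{1}{4} = 1$)
$x{\left(q \right)} = -1 + q$ ($x{\left(q \right)} = -2 + \left(1 + 1 q\right) = -2 + \left(1 + q\right) = -1 + q$)
$x^{2}{\left(Y \right)} = \left(-1 + 1\right)^{2} = 0^{2} = 0$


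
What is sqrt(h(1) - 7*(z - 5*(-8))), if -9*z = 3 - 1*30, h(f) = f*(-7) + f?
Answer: I*sqrt(307) ≈ 17.521*I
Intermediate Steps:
h(f) = -6*f (h(f) = -7*f + f = -6*f)
z = 3 (z = -(3 - 1*30)/9 = -(3 - 30)/9 = -1/9*(-27) = 3)
sqrt(h(1) - 7*(z - 5*(-8))) = sqrt(-6*1 - 7*(3 - 5*(-8))) = sqrt(-6 - 7*(3 + 40)) = sqrt(-6 - 7*43) = sqrt(-6 - 301) = sqrt(-307) = I*sqrt(307)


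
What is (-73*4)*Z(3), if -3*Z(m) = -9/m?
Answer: -292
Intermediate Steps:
Z(m) = 3/m (Z(m) = -(-3)/m = 3/m)
(-73*4)*Z(3) = (-73*4)*(3/3) = -876/3 = -292*1 = -292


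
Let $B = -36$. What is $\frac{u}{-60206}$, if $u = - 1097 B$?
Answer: $- \frac{19746}{30103} \approx -0.65595$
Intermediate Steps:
$u = 39492$ ($u = \left(-1097\right) \left(-36\right) = 39492$)
$\frac{u}{-60206} = \frac{39492}{-60206} = 39492 \left(- \frac{1}{60206}\right) = - \frac{19746}{30103}$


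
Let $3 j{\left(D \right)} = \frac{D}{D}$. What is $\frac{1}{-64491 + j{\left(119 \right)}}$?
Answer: $- \frac{3}{193472} \approx -1.5506 \cdot 10^{-5}$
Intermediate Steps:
$j{\left(D \right)} = \frac{1}{3}$ ($j{\left(D \right)} = \frac{D \frac{1}{D}}{3} = \frac{1}{3} \cdot 1 = \frac{1}{3}$)
$\frac{1}{-64491 + j{\left(119 \right)}} = \frac{1}{-64491 + \frac{1}{3}} = \frac{1}{- \frac{193472}{3}} = - \frac{3}{193472}$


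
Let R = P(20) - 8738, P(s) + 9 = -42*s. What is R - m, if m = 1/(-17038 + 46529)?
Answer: -282730218/29491 ≈ -9587.0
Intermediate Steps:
m = 1/29491 ≈ 3.3909e-5
P(s) = -9 - 42*s
R = -9587 (R = (-9 - 42*20) - 8738 = (-9 - 840) - 8738 = -849 - 8738 = -9587)
R - m = -9587 - 1*1/29491 = -9587 - 1/29491 = -282730218/29491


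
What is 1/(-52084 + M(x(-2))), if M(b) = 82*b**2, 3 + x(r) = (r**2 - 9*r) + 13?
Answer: 1/31884 ≈ 3.1364e-5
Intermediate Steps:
x(r) = 10 + r**2 - 9*r (x(r) = -3 + ((r**2 - 9*r) + 13) = -3 + (13 + r**2 - 9*r) = 10 + r**2 - 9*r)
1/(-52084 + M(x(-2))) = 1/(-52084 + 82*(10 + (-2)**2 - 9*(-2))**2) = 1/(-52084 + 82*(10 + 4 + 18)**2) = 1/(-52084 + 82*32**2) = 1/(-52084 + 82*1024) = 1/(-52084 + 83968) = 1/31884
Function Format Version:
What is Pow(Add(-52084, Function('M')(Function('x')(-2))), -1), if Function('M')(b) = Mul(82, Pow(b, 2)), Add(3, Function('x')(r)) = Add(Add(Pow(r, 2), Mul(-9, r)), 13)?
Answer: Rational(1, 31884) ≈ 3.1364e-5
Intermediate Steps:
Function('x')(r) = Add(10, Pow(r, 2), Mul(-9, r)) (Function('x')(r) = Add(-3, Add(Add(Pow(r, 2), Mul(-9, r)), 13)) = Add(-3, Add(13, Pow(r, 2), Mul(-9, r))) = Add(10, Pow(r, 2), Mul(-9, r)))
Pow(Add(-52084, Function('M')(Function('x')(-2))), -1) = Pow(Add(-52084, Mul(82, Pow(Add(10, Pow(-2, 2), Mul(-9, -2)), 2))), -1) = Pow(Add(-52084, Mul(82, Pow(Add(10, 4, 18), 2))), -1) = Pow(Add(-52084, Mul(82, Pow(32, 2))), -1) = Pow(Add(-52084, Mul(82, 1024)), -1) = Pow(Add(-52084, 83968), -1) = Pow(31884, -1) = Rational(1, 31884)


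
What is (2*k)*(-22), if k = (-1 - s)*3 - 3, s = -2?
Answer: 0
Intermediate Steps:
k = 0 (k = (-1 - 1*(-2))*3 - 3 = (-1 + 2)*3 - 3 = 1*3 - 3 = 3 - 3 = 0)
(2*k)*(-22) = (2*0)*(-22) = 0*(-22) = 0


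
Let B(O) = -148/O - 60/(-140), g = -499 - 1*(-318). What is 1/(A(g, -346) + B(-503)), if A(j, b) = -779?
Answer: -3521/2740314 ≈ -0.0012849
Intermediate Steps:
g = -181 (g = -499 + 318 = -181)
B(O) = 3/7 - 148/O (B(O) = -148/O - 60*(-1/140) = -148/O + 3/7 = 3/7 - 148/O)
1/(A(g, -346) + B(-503)) = 1/(-779 + (3/7 - 148/(-503))) = 1/(-779 + (3/7 - 148*(-1/503))) = 1/(-779 + (3/7 + 148/503)) = 1/(-779 + 2545/3521) = 1/(-2740314/3521) = -3521/2740314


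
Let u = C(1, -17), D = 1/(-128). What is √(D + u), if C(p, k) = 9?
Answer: √2302/16 ≈ 2.9987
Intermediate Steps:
D = -1/128 ≈ -0.0078125
u = 9
√(D + u) = √(-1/128 + 9) = √(1151/128) = √2302/16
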